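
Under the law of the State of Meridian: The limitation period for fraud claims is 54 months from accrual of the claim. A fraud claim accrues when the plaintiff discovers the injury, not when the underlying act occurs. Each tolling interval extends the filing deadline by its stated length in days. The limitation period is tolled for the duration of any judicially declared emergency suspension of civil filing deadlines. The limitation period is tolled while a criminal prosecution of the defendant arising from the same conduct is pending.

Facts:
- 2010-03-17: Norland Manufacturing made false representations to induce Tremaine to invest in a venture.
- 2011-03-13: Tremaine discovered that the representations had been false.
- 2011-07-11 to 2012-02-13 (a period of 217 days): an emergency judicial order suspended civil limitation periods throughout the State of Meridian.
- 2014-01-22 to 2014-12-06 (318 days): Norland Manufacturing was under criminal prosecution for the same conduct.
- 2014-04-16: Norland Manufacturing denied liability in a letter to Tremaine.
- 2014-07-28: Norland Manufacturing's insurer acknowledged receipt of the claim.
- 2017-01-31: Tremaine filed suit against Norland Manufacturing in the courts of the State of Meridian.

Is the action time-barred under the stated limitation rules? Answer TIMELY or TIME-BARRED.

TIMELY

The claim did not accrue until Tremaine discovered the injury on 2011-03-13; the 2010-03-17 act date does not start the clock under the stated rule.
The untolled deadline — 54 months after 2011-03-13 — is 2015-09-13.
The period was tolled for 217 days by the emergency suspension of filing deadlines (2011-07-11 to 2012-02-13), pushing the deadline to 2016-04-17.
The period was tolled for 318 days by the pending criminal prosecution (2014-01-22 to 2014-12-06), pushing the deadline to 2017-03-01.
Nothing else in the chronology tolls or restarts the period.
The 2017-01-31 filing precedes the 2017-03-01 deadline; the claim is timely.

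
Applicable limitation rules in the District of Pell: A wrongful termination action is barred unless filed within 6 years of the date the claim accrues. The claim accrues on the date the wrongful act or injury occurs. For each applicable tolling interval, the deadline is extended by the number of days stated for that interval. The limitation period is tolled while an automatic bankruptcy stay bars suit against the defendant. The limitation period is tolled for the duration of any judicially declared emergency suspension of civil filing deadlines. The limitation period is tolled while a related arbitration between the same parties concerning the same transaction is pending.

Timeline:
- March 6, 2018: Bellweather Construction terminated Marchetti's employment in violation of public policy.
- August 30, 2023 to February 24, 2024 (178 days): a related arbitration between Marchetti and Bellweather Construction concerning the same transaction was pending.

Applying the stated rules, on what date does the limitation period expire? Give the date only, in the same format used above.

August 31, 2024

The claim accrued on March 6, 2018, the date of the act.
The untolled deadline — 6 years after March 6, 2018 — is March 6, 2024.
The period was tolled for 178 days by the pending related arbitration (August 30, 2023 to February 24, 2024), pushing the deadline to August 31, 2024.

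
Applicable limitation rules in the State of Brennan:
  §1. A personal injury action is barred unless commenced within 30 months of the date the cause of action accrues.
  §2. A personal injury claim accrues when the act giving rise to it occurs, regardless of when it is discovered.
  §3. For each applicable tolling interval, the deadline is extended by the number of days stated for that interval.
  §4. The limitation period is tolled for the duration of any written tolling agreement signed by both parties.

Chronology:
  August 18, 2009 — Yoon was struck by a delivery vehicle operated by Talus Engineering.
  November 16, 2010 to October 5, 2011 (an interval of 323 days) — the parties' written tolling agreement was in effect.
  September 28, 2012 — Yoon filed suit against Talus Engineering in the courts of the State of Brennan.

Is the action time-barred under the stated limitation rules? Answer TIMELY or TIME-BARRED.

TIMELY

The limitation period began to run on August 18, 2009.
Adding the 30 months base period to August 18, 2009 gives a deadline of February 18, 2012, before any tolling.
The period was tolled for 323 days by the written tolling agreement (November 16, 2010 to October 5, 2011), pushing the deadline to January 6, 2013.
Filing on September 28, 2012 beat the January 6, 2013 deadline — the action is timely.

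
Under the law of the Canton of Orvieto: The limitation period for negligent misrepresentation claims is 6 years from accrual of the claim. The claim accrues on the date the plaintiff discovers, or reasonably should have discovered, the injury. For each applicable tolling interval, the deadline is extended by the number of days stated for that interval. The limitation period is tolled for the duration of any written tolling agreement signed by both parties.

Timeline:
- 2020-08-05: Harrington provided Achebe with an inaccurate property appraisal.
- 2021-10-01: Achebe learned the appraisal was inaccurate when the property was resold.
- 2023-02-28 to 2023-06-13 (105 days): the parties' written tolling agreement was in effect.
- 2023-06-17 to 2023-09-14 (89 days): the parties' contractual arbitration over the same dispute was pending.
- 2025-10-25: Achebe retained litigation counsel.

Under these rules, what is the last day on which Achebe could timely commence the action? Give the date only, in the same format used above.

The claim did not accrue until Achebe discovered the injury on 2021-10-01; the 2020-08-05 act date does not start the clock under the stated rule.
6 years from 2021-10-01 is 2027-10-01.
Because the written tolling agreement ran from 2023-02-28 to 2023-06-13, the deadline is extended by 105 days to 2028-01-14.
No stated provision tolls the period for a pending arbitration, so the interval from 2023-06-17 to 2023-09-14 has no effect on the deadline.
The other events in the timeline have no effect on the limitation period under the stated rules.

2028-01-14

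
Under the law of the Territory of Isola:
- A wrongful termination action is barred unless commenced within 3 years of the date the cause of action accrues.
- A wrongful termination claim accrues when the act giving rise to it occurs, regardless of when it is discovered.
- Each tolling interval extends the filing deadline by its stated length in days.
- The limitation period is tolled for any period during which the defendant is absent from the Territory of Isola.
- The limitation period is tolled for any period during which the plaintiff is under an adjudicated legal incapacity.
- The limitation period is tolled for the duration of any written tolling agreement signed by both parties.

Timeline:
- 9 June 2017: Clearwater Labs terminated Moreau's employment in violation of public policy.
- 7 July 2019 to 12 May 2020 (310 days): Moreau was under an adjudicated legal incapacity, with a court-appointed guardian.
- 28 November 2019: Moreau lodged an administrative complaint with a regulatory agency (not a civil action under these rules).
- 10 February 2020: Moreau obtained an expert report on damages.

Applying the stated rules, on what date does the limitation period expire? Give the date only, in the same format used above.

15 April 2021

The limitation period began to run on 9 June 2017.
3 years from 9 June 2017 is 9 June 2020.
Because the plaintiff's legal incapacity ran from 7 July 2019 to 12 May 2020, the deadline is extended by 310 days to 15 April 2021.
Nothing else in the chronology tolls or restarts the period.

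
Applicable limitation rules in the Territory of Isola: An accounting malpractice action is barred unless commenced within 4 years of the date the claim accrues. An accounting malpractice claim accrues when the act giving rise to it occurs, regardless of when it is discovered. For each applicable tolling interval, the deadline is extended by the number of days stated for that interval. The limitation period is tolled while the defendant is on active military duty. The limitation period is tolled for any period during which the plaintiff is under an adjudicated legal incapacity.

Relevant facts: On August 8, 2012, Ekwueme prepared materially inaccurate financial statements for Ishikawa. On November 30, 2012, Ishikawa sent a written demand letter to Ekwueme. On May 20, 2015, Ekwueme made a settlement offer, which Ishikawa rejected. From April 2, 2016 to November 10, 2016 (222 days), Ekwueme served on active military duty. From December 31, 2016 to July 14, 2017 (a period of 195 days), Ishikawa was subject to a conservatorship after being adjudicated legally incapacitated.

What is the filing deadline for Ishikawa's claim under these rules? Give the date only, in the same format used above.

September 29, 2017

The claim accrued on August 8, 2012, when the wrongful act occurred.
Adding the 4 years base period to August 8, 2012 gives a deadline of August 8, 2016, before any tolling.
Because the defendant's active military service ran from April 2, 2016 to November 10, 2016, the deadline is extended by 222 days to March 18, 2017.
Because the plaintiff's legal incapacity ran from December 31, 2016 to July 14, 2017, the deadline is extended by 195 days to September 29, 2017.
The other events in the timeline have no effect on the limitation period under the stated rules.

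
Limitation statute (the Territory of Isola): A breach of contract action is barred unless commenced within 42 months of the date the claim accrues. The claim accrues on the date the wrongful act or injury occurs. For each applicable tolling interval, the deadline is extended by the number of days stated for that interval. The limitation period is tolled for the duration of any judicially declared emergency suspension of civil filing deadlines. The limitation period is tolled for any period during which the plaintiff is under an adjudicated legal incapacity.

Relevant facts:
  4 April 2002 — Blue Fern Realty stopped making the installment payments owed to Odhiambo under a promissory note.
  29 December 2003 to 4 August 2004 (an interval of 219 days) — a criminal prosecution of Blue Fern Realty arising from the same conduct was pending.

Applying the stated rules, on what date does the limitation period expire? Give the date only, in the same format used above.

The claim accrued on 4 April 2002, the date of the act.
42 months from 4 April 2002 is 4 October 2005.
Although a criminal prosecution ran from 29 December 2003 to 4 August 2004, the stated rules do not make that a tolling event, so it is disregarded.

4 October 2005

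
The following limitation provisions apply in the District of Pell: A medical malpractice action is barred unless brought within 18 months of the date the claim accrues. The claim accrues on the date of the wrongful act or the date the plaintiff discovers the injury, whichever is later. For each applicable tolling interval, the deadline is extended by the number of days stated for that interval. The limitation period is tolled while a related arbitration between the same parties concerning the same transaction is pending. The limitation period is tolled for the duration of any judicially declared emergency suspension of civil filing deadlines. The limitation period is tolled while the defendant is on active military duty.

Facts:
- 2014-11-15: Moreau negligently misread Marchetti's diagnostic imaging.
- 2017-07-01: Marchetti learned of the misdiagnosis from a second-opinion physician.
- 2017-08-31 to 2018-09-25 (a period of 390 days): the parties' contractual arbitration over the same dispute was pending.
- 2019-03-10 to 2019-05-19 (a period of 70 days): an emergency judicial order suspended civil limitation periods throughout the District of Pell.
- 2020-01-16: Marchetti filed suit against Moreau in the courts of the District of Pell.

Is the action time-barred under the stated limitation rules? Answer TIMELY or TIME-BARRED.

TIMELY

Because discovery on 2017-07-01 post-dates the 2014-11-15 act, accrual under the later-of rule falls on 2017-07-01.
Adding the 18 months base period to 2017-07-01 gives a deadline of 2019-01-01, before any tolling.
The pending related arbitration from 2017-08-31 to 2018-09-25 tolled the period for 390 days, extending the deadline to 2020-01-26.
The emergency suspension of filing deadlines from 2019-03-10 to 2019-05-19 tolled the period for 70 days, extending the deadline to 2020-04-05.
Filing on 2020-01-16 beat the 2020-04-05 deadline — the action is timely.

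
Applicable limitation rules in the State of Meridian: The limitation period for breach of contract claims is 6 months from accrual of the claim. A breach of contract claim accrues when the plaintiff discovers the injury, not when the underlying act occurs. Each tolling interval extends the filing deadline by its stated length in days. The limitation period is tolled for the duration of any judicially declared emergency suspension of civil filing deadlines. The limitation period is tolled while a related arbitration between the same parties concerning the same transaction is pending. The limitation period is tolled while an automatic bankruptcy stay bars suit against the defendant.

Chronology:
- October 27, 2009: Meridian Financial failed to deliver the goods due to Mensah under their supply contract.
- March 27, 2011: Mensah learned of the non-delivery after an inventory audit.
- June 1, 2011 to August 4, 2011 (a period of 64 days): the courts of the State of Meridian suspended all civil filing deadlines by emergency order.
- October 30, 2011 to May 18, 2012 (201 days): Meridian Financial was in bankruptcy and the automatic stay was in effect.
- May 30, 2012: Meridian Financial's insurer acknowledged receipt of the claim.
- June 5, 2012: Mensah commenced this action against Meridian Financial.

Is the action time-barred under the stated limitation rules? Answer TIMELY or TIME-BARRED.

TIMELY

Under the discovery rule, the claim accrued on March 27, 2011, when Mensah discovered the injury — not on the October 27, 2009 date of the underlying act.
The untolled deadline — 6 months after March 27, 2011 — is September 27, 2011.
Because the emergency suspension of filing deadlines ran from June 1, 2011 to August 4, 2011, the deadline is extended by 64 days to November 30, 2011.
Because the automatic bankruptcy stay ran from October 30, 2011 to May 18, 2012, the deadline is extended by 201 days to June 18, 2012.
Nothing else in the chronology tolls or restarts the period.
The June 5, 2012 filing precedes the June 18, 2012 deadline; the claim is timely.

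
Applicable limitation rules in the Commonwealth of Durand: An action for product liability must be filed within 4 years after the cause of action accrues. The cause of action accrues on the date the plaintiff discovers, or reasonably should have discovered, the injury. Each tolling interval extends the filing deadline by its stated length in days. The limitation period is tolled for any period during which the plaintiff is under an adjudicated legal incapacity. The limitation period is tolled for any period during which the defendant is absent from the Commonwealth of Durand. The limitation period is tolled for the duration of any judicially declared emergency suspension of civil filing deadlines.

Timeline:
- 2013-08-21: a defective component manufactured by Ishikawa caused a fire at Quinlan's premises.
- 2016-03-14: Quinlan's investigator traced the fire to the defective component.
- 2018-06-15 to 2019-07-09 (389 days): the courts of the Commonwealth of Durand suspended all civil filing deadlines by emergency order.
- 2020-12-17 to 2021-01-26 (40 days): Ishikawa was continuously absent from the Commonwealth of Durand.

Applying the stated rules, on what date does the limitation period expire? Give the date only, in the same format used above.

2021-05-17

Under the discovery rule, the claim accrued on 2016-03-14, when Quinlan discovered the injury — not on the 2013-08-21 date of the underlying act.
The untolled deadline — 4 years after 2016-03-14 — is 2020-03-14.
The emergency suspension of filing deadlines from 2018-06-15 to 2019-07-09 tolled the period for 389 days, extending the deadline to 2021-04-07.
Because the defendant's absence from the jurisdiction ran from 2020-12-17 to 2021-01-26, the deadline is extended by 40 days to 2021-05-17.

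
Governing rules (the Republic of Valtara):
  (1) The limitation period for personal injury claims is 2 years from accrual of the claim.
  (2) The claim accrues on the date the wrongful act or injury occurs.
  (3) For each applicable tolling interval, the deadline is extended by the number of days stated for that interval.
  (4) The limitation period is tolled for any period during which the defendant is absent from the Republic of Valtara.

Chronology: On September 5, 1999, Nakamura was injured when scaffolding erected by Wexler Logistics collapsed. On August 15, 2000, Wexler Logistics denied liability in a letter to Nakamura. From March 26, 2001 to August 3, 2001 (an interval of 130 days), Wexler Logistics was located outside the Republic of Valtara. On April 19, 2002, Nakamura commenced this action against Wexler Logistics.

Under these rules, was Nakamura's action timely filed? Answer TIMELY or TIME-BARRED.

TIME-BARRED

The limitation period began to run on September 5, 1999.
2 years from September 5, 1999 is September 5, 2001.
The period was tolled for 130 days by the defendant's absence from the jurisdiction (March 26, 2001 to August 3, 2001), pushing the deadline to January 13, 2002.
None of the other events listed affects the running of the period under the stated rules.
Nakamura filed on April 19, 2002, after the January 13, 2002 deadline, so the action is time-barred.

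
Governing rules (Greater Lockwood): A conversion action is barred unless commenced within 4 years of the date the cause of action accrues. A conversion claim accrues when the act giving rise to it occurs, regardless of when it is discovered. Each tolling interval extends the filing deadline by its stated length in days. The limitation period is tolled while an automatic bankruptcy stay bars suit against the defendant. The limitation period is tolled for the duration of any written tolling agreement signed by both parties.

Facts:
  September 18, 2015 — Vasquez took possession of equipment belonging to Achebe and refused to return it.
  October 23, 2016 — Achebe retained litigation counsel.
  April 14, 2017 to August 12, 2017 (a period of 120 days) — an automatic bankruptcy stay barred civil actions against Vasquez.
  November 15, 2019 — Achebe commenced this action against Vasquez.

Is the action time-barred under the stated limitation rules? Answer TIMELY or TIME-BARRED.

TIMELY

The limitation period began to run on September 18, 2015.
The untolled deadline — 4 years after September 18, 2015 — is September 18, 2019.
The automatic bankruptcy stay from April 14, 2017 to August 12, 2017 tolled the period for 120 days, extending the deadline to January 16, 2020.
None of the other events listed affects the running of the period under the stated rules.
The November 15, 2019 filing precedes the January 16, 2020 deadline; the claim is timely.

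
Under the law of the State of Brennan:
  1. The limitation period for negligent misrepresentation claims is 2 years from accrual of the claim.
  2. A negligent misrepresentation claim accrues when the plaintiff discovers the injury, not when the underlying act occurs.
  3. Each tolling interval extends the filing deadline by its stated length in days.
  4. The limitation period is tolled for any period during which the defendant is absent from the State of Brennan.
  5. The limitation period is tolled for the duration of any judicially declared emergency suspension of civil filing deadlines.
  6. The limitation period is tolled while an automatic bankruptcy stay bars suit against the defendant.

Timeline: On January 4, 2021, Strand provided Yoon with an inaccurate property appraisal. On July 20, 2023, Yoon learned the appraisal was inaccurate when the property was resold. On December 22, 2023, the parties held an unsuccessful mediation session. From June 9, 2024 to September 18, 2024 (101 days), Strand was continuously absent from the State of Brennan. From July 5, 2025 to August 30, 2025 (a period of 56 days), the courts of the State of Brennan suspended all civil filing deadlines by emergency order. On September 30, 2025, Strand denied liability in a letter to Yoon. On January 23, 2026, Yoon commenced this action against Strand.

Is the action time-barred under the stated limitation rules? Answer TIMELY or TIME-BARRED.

TIME-BARRED

Under the discovery rule, the claim accrued on July 20, 2023, when Yoon discovered the injury — not on the January 4, 2021 date of the underlying act.
The untolled deadline — 2 years after July 20, 2023 — is July 20, 2025.
The defendant's absence from the jurisdiction from June 9, 2024 to September 18, 2024 tolled the period for 101 days, extending the deadline to October 29, 2025.
Because the emergency suspension of filing deadlines ran from July 5, 2025 to August 30, 2025, the deadline is extended by 56 days to December 24, 2025.
Nothing else in the chronology tolls or restarts the period.
The January 23, 2026 filing falls after the December 24, 2025 deadline; the claim is time-barred.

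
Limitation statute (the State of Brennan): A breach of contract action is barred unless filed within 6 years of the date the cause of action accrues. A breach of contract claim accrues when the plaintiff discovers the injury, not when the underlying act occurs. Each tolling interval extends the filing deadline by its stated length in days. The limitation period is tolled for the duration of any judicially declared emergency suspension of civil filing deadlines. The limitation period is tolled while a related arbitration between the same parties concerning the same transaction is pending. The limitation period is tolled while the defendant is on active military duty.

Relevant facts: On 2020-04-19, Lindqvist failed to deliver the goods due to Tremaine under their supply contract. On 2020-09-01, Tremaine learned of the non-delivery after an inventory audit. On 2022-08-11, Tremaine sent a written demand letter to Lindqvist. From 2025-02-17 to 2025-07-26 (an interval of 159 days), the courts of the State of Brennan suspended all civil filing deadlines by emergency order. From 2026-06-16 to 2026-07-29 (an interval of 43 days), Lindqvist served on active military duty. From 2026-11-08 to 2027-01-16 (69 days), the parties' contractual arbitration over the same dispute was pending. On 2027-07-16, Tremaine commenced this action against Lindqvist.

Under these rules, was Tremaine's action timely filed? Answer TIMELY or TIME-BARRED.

Accrual is tied to discovery, so the period began on 2020-09-01 rather than on 2020-04-19 when the act occurred.
The untolled deadline — 6 years after 2020-09-01 — is 2026-09-01.
Because the emergency suspension of filing deadlines ran from 2025-02-17 to 2025-07-26, the deadline is extended by 159 days to 2027-02-07.
The defendant's active military service from 2026-06-16 to 2026-07-29 tolled the period for 43 days, extending the deadline to 2027-03-22.
The pending related arbitration from 2026-11-08 to 2027-01-16 tolled the period for 69 days, extending the deadline to 2027-05-30.
None of the other events listed affects the running of the period under the stated rules.
Filing on 2027-07-16 missed the 2027-05-30 deadline — the action is time-barred.

TIME-BARRED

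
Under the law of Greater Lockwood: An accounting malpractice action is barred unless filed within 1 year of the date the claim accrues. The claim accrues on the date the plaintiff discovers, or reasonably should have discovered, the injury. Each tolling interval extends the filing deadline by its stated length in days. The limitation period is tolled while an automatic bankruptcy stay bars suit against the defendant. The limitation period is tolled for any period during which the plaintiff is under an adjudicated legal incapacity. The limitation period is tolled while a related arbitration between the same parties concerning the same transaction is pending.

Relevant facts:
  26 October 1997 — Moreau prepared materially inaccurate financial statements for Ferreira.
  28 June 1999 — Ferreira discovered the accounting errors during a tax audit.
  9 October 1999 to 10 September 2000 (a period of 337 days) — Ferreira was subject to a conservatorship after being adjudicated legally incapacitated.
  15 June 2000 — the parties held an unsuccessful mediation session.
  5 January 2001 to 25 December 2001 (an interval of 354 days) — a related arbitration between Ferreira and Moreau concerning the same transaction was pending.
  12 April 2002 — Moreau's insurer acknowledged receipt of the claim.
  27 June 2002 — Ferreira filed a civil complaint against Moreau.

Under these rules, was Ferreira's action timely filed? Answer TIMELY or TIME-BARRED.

Accrual is tied to discovery, so the period began on 28 June 1999 rather than on 26 October 1997 when the act occurred.
Adding the 1 year base period to 28 June 1999 gives a deadline of 28 June 2000, before any tolling.
The period was tolled for 337 days by the plaintiff's legal incapacity (9 October 1999 to 10 September 2000), pushing the deadline to 31 May 2001.
Because the pending related arbitration ran from 5 January 2001 to 25 December 2001, the deadline is extended by 354 days to 20 May 2002.
The other events in the timeline have no effect on the limitation period under the stated rules.
The 27 June 2002 filing falls after the 20 May 2002 deadline; the claim is time-barred.

TIME-BARRED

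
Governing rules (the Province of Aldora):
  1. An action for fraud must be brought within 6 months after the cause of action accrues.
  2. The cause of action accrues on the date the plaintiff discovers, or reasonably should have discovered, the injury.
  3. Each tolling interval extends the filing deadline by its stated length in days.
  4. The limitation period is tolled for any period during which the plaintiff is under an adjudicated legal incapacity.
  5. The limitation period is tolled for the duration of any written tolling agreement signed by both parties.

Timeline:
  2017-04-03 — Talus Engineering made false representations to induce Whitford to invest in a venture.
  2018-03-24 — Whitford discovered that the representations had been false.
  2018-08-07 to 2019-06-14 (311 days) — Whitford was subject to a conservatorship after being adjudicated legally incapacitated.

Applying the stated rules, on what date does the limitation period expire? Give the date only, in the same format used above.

2019-08-01

Under the discovery rule, the claim accrued on 2018-03-24, when Whitford discovered the injury — not on the 2017-04-03 date of the underlying act.
The untolled deadline — 6 months after 2018-03-24 — is 2018-09-24.
Because the plaintiff's legal incapacity ran from 2018-08-07 to 2019-06-14, the deadline is extended by 311 days to 2019-08-01.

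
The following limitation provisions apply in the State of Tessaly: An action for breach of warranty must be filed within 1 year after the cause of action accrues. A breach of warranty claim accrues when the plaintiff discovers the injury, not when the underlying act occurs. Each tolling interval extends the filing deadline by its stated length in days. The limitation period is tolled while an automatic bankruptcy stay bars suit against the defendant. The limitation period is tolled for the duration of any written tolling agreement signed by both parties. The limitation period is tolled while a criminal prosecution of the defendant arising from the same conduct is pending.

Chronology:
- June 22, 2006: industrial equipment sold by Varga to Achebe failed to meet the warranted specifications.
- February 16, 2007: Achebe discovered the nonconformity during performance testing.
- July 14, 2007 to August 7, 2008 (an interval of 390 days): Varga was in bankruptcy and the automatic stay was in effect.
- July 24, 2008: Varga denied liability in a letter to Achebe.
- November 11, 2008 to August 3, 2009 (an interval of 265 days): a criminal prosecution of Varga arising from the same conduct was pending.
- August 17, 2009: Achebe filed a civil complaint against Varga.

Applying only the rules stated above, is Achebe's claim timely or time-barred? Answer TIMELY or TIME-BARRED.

TIMELY

The claim did not accrue until Achebe discovered the injury on February 16, 2007; the June 22, 2006 act date does not start the clock under the stated rule.
1 year from February 16, 2007 is February 16, 2008.
The period was tolled for 390 days by the automatic bankruptcy stay (July 14, 2007 to August 7, 2008), pushing the deadline to March 12, 2009.
The period was tolled for 265 days by the pending criminal prosecution (November 11, 2008 to August 3, 2009), pushing the deadline to December 2, 2009.
None of the other events listed affects the running of the period under the stated rules.
Achebe filed on August 17, 2009, before the December 2, 2009 deadline, so the action is timely.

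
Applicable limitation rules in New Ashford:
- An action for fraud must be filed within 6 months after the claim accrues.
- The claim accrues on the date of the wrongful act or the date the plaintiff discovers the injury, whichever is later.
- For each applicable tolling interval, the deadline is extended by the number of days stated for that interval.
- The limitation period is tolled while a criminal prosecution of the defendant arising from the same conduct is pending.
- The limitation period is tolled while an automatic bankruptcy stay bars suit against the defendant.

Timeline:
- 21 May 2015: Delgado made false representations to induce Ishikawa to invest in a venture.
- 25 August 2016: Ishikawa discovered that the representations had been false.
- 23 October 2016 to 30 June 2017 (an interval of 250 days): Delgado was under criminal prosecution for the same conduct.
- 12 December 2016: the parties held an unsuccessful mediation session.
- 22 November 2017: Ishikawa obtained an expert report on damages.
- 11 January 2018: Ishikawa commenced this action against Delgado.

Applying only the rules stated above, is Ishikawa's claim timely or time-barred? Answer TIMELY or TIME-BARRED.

Taking the later of the act (21 May 2015) and discovery (25 August 2016), the claim accrued on 25 August 2016.
6 months from 25 August 2016 is 25 February 2017.
Because the pending criminal prosecution ran from 23 October 2016 to 30 June 2017, the deadline is extended by 250 days to 2 November 2017.
None of the other events listed affects the running of the period under the stated rules.
Ishikawa filed on 11 January 2018, after the 2 November 2017 deadline, so the action is time-barred.

TIME-BARRED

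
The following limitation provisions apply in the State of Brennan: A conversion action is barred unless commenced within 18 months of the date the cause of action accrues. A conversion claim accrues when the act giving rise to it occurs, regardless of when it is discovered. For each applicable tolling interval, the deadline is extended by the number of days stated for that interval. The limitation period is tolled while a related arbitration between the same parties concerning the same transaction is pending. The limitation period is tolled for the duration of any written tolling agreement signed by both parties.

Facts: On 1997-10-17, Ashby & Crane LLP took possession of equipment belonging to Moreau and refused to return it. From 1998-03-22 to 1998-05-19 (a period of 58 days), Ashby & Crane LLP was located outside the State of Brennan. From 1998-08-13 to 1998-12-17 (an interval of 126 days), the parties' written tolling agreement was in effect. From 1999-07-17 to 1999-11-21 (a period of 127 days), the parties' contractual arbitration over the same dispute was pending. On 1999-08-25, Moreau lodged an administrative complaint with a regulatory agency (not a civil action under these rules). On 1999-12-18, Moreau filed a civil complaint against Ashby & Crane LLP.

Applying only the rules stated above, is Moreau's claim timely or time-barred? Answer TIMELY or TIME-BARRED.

TIMELY

The claim accrued on 1997-10-17, when the wrongful act occurred.
Adding the 18 months base period to 1997-10-17 gives a deadline of 1999-04-17, before any tolling.
The period was tolled for 126 days by the written tolling agreement (1998-08-13 to 1998-12-17), pushing the deadline to 1999-08-21.
Because the pending related arbitration ran from 1999-07-17 to 1999-11-21, the deadline is extended by 127 days to 1999-12-26.
Although the defendant's absence ran from 1998-03-22 to 1998-05-19, the stated rules do not make that a tolling event, so it is disregarded.
The other events in the timeline have no effect on the limitation period under the stated rules.
Moreau filed on 1999-12-18, before the 1999-12-26 deadline, so the action is timely.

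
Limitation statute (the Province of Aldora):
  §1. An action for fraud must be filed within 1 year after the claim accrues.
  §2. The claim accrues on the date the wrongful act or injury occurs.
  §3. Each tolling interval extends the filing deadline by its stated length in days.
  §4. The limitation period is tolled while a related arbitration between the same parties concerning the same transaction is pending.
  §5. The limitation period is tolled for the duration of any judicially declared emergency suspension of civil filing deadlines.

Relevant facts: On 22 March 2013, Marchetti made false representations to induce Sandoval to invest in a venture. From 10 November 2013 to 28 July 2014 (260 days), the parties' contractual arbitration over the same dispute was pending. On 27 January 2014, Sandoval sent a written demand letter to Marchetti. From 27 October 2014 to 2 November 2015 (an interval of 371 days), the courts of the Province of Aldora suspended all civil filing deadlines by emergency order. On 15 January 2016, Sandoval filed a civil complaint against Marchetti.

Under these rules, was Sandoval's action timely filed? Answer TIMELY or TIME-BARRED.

The claim accrued on 22 March 2013, when the wrongful act occurred.
The untolled deadline — 1 year after 22 March 2013 — is 22 March 2014.
Because the pending related arbitration ran from 10 November 2013 to 28 July 2014, the deadline is extended by 260 days to 7 December 2014.
The emergency suspension of filing deadlines from 27 October 2014 to 2 November 2015 tolled the period for 371 days, extending the deadline to 13 December 2015.
Nothing else in the chronology tolls or restarts the period.
Sandoval filed on 15 January 2016, after the 13 December 2015 deadline, so the action is time-barred.

TIME-BARRED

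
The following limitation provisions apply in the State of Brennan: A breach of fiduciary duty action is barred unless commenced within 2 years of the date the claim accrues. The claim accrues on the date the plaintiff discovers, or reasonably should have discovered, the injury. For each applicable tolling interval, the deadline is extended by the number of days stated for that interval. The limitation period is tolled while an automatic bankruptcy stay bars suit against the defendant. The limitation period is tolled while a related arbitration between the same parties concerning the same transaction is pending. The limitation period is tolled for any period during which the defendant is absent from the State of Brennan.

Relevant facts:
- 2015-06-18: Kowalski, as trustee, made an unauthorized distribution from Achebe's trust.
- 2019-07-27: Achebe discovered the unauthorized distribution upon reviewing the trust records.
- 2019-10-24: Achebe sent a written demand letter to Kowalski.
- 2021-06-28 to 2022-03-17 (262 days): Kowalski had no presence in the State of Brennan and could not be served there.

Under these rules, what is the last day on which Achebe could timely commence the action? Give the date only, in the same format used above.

Under the discovery rule, the claim accrued on 2019-07-27, when Achebe discovered the injury — not on the 2015-06-18 date of the underlying act.
The untolled deadline — 2 years after 2019-07-27 — is 2021-07-27.
The period was tolled for 262 days by the defendant's absence from the jurisdiction (2021-06-28 to 2022-03-17), pushing the deadline to 2022-04-15.
None of the other events listed affects the running of the period under the stated rules.

2022-04-15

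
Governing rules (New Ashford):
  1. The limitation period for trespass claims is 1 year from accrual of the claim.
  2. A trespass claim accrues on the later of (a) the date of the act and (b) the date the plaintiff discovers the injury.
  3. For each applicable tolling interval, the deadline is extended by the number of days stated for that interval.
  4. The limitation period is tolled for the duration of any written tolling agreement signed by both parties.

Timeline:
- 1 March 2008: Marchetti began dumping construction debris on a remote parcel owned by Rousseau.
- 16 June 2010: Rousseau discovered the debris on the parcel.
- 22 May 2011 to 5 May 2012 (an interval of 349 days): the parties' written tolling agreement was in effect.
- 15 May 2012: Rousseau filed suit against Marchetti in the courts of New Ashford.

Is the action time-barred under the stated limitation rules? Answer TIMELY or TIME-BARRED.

TIMELY

Because discovery on 16 June 2010 post-dates the 1 March 2008 act, accrual under the later-of rule falls on 16 June 2010.
1 year from 16 June 2010 is 16 June 2011.
The written tolling agreement from 22 May 2011 to 5 May 2012 tolled the period for 349 days, extending the deadline to 30 May 2012.
Filing on 15 May 2012 beat the 30 May 2012 deadline — the action is timely.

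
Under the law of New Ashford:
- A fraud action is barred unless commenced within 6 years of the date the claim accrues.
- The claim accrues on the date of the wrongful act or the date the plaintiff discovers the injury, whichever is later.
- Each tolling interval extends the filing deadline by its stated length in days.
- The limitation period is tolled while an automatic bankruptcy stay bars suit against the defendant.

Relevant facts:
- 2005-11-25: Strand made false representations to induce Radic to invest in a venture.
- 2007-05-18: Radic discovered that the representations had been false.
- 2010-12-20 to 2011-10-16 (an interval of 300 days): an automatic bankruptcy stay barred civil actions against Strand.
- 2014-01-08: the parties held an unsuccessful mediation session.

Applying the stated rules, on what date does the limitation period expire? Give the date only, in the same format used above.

The claim accrued on 2007-05-18 — the later of the 2005-11-25 act and the 2007-05-18 discovery.
Adding the 6 years base period to 2007-05-18 gives a deadline of 2013-05-18, before any tolling.
The automatic bankruptcy stay from 2010-12-20 to 2011-10-16 tolled the period for 300 days, extending the deadline to 2014-03-14.
The other events in the timeline have no effect on the limitation period under the stated rules.

2014-03-14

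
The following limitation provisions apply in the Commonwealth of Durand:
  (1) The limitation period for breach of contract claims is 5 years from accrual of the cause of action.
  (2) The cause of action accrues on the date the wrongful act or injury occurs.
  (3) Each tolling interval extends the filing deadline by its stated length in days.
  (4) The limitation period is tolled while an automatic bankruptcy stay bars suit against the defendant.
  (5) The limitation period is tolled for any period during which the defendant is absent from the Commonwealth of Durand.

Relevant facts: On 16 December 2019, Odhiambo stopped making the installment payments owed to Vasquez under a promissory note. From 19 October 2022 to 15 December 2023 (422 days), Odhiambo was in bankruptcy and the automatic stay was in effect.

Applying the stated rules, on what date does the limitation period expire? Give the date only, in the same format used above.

The limitation period began to run on 16 December 2019.
5 years from 16 December 2019 is 16 December 2024.
The automatic bankruptcy stay from 19 October 2022 to 15 December 2023 tolled the period for 422 days, extending the deadline to 11 February 2026.

11 February 2026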